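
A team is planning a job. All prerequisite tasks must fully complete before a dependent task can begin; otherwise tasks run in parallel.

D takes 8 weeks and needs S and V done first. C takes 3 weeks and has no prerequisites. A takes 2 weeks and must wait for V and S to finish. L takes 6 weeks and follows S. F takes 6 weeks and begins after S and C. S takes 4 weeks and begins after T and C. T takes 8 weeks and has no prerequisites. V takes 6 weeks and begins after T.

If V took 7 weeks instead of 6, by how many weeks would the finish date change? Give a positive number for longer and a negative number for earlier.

1

The binding path is T→V→D = 8+6+8 = 22; finish at 22 weeks.
Since V is critical, the +1 change carries straight to that chain (now 23 weeks).
The critical path is still T→V→D; finish is now 23 weeks.
Change in finish: 23 − 22 = +1 weeks.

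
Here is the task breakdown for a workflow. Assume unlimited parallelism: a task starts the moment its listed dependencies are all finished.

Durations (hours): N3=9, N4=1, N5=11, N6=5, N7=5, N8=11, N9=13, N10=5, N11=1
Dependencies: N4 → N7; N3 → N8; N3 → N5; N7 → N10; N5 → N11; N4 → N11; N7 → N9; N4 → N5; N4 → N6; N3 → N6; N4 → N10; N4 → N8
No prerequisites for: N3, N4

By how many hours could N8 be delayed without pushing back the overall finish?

The longest chain is N3→N5→N11 = 9+11+1 = 21; overall finish 21 hours.
Longest path through N8: 20 hours (earliest finish 20, latest finish 21).
Float = 21 − 20 = 1.

1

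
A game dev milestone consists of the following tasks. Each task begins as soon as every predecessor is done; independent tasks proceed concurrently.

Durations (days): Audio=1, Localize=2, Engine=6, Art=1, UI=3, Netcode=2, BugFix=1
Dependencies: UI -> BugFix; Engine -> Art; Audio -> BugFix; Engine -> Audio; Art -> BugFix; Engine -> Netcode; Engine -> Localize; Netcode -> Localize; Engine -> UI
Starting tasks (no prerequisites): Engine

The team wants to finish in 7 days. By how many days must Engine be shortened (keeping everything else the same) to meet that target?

3

Current finish: 10 days; target: 7.
Engine is on every critical path, so each day cut from Engine cuts the finish by one (this holds down to a finish of 5).
Need 10 − 7 = 3 days off Engine → Engine becomes 3 days, finish becomes 7.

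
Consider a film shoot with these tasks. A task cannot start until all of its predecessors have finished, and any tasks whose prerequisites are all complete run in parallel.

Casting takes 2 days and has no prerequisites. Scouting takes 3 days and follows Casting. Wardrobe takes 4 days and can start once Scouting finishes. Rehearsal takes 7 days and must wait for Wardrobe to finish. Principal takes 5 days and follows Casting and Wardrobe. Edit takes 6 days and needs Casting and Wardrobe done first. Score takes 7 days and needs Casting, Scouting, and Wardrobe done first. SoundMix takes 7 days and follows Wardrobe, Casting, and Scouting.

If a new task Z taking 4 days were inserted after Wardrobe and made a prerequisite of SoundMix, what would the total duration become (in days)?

Originally the project takes 16 days.
With Z inserted, SoundMix now waits for max(Wardrobe, Casting, Scouting, Z).
New critical path: Casting→Scouting→Wardrobe→Z→SoundMix = 2+3+4+4+7 = 20 ⇒ 20 days.

20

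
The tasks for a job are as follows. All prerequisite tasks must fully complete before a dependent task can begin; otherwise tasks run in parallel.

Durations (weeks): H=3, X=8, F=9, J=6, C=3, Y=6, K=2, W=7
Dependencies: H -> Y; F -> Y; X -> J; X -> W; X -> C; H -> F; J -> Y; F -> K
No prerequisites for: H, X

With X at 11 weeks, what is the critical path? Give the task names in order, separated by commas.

As given, the longest chain is X→J→Y = 8+6+6 = 20, so the finish is 20 weeks.
X is on the critical path; changing it to 11 makes that path 23 weeks.
That remains the longest chain; total 23 weeks.

X, J, Y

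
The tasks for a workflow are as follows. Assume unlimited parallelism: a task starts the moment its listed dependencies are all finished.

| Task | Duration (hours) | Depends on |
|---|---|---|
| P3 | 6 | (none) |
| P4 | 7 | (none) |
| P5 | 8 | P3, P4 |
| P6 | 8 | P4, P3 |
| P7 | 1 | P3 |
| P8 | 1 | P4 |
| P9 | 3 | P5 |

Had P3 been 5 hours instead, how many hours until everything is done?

Critical path before the change: P4→P5→P9 = 7+8+3 = 18 giving 18 hours.
P3 is off the critical path — its longest chain is 17 hours, giving 1 of slack.
The critical path is still P4→P5→P9; finish is now 18 hours.

18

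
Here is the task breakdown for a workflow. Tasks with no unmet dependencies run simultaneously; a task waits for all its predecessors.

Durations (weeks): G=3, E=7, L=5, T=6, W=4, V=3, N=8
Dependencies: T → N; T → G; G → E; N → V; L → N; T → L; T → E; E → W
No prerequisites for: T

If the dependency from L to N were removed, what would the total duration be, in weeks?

Original critical path: T→L→N→V = 6+5+8+3 = 22 ⇒ 22 weeks.
Without L→N, N's earliest start moves from 11 to 6.
The longest chain is now T→G→E→W = 6+3+7+4 = 20, so the plan takes 20 weeks.

20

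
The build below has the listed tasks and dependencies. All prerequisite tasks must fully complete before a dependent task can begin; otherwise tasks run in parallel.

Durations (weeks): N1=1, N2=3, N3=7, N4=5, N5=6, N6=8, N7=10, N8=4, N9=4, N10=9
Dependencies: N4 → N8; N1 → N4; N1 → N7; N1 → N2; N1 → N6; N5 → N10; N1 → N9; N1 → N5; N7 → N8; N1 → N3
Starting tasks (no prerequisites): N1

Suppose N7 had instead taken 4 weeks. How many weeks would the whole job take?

The binding path is N1→N5→N10 = 1+6+9 = 16; finish at 16 weeks.
N7 has 1 week of float (longest path through it is 15).
That remains the longest chain; total 16 weeks.

16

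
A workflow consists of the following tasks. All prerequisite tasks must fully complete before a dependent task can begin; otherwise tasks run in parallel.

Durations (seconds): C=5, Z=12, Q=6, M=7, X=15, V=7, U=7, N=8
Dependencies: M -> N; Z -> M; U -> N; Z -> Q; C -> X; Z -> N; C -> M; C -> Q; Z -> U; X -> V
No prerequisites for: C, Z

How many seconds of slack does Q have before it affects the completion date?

9

The longest chain is C→X→V = 5+15+7 = 27; overall finish 27 seconds.
Q finishes as early as 18 and must finish by 27.
So Q can slip 27 − 18 = 9 seconds.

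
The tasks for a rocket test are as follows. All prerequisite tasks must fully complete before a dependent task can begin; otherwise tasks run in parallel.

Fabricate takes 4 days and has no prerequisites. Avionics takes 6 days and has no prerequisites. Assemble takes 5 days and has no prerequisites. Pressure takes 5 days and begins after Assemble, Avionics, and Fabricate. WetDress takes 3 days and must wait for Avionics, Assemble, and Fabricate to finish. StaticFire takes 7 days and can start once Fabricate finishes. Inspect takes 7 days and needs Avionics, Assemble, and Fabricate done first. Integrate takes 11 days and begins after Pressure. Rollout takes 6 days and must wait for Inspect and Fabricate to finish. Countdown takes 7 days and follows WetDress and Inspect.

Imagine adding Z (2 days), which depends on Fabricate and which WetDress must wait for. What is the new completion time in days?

22

Originally the plan takes 22 days.
With Z inserted, WetDress now waits for max(Avionics, Assemble, Fabricate, Z).
New critical path: Avionics→Pressure→Integrate = 6+5+11 = 22 ⇒ 22 days.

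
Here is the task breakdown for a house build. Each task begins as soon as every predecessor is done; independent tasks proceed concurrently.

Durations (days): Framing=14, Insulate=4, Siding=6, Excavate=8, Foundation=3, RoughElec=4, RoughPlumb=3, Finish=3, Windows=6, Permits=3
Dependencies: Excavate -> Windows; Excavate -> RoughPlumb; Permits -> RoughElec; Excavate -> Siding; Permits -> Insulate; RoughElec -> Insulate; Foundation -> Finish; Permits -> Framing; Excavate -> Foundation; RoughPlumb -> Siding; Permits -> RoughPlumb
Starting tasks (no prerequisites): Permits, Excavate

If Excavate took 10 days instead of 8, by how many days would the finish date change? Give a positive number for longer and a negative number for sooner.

2

Actual critical path: Excavate→RoughPlumb→Siding = 8+3+6 = 17 ⇒ 17 days.
Excavate is on the critical path; changing it to 10 makes that path 19 days.
The critical path is still Excavate→RoughPlumb→Siding; finish is now 19 days.
Change in finish: 19 − 17 = +2 days.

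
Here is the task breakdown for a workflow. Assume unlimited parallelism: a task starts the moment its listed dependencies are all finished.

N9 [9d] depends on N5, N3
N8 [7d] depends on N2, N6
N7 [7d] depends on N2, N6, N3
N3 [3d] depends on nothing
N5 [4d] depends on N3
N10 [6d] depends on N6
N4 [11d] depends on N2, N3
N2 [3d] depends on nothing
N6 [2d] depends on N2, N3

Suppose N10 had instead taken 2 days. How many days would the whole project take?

Actual critical path: N3→N5→N9 = 3+4+9 = 16 ⇒ 16 days.
The longest path through N10 is only 11 days, so N10 has float 5.
The critical path is still N3→N5→N9; finish is now 16 days.

16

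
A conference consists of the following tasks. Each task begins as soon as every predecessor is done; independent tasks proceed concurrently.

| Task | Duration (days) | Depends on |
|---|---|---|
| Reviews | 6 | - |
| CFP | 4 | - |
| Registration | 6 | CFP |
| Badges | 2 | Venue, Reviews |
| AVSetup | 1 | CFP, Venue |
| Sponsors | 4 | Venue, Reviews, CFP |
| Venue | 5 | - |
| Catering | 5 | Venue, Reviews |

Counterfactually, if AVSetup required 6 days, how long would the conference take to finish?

11

As given, the longest chain is Reviews→Catering = 6+5 = 11, so the finish is 11 days.
AVSetup is off the critical path — its longest chain is 6 days, giving 5 of slack.
The binding chain switches to Venue→AVSetup = 5+6 = 11; finish 11 days.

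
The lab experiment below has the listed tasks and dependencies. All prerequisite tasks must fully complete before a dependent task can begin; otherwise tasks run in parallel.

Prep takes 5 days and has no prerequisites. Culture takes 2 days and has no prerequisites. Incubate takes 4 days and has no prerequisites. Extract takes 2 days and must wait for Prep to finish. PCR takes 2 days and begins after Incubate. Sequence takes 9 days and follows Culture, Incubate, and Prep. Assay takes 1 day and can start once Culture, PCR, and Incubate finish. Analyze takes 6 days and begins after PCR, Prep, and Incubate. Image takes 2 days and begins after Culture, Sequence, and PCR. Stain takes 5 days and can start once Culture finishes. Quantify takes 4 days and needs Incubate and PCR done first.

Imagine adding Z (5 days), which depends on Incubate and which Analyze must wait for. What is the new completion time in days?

16

Originally the job takes 16 days.
With Z inserted, Analyze now waits for max(PCR, Prep, Incubate, Z).
New critical path: Prep→Sequence→Image = 5+9+2 = 16 ⇒ 16 days.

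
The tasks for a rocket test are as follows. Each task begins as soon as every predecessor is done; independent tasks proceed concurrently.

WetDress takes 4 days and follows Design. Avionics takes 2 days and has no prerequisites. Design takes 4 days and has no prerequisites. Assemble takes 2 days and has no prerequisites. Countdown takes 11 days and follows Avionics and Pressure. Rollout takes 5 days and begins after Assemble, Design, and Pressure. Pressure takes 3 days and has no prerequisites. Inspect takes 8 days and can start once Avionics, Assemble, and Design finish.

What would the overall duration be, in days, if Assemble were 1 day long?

The binding path is Pressure→Countdown = 3+11 = 14; finish at 14 days.
The longest path through Assemble is only 10 days, so Assemble has float 4.
That remains the longest chain; total 14 days.

14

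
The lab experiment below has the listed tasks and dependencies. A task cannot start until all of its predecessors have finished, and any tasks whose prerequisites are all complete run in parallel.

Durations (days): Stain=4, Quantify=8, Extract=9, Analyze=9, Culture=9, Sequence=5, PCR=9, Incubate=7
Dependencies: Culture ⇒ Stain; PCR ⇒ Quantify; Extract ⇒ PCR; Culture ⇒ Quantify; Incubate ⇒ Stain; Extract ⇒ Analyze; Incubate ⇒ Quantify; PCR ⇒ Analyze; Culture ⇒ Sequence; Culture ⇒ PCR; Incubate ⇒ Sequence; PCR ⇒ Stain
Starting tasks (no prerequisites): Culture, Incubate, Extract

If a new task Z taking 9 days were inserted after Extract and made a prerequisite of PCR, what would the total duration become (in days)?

36

Originally the job takes 27 days.
With Z inserted, PCR now waits for max(Culture, Extract, Z).
New critical path: Extract→Z→PCR→Analyze = 9+9+9+9 = 36 ⇒ 36 days.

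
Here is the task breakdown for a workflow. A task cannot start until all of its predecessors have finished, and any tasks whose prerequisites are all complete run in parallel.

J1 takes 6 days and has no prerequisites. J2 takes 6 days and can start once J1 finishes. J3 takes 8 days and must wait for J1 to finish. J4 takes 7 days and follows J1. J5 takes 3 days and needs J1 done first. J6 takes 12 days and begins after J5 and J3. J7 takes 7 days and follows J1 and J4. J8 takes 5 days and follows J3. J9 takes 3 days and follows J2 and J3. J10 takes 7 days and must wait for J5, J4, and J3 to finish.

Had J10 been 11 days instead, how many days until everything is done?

26

The binding path is J1→J3→J6 = 6+8+12 = 26; finish at 26 days.
J10 is off the critical path — its longest chain is 21 days, giving 5 of slack.
No other chain overtakes it, so the finish is 26 days.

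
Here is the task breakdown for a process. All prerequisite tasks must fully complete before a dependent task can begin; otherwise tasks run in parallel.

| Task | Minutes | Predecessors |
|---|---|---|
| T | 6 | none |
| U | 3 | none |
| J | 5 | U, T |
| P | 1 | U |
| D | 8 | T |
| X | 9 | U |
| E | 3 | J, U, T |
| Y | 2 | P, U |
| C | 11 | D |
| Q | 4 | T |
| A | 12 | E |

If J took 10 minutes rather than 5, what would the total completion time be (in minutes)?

Baseline: T→J→E→A = 6+5+3+12 = 26 → 26 minutes.
Since J is critical, the +5 change carries straight to that chain (now 31 minutes).
The critical path is still T→J→E→A; finish is now 31 minutes.

31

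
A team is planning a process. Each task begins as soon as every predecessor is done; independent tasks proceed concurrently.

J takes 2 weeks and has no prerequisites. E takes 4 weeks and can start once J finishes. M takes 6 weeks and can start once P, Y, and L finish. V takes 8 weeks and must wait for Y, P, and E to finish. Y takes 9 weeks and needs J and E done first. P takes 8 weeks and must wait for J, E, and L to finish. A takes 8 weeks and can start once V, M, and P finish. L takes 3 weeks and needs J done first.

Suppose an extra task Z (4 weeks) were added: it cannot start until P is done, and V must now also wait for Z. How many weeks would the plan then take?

Originally the plan takes 31 weeks.
With Z inserted, V now waits for max(Y, P, E, Z).
New critical path: J→E→P→Z→V→A = 2+4+8+4+8+8 = 34 ⇒ 34 weeks.

34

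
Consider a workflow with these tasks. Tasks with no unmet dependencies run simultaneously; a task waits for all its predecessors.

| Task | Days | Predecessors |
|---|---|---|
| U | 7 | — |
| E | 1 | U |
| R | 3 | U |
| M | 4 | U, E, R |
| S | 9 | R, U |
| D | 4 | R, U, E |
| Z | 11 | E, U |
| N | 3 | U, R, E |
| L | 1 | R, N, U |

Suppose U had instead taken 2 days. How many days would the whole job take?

14

Critical path before the change: U→E→Z = 7+1+11 = 19 giving 19 days.
U is on the critical path; changing it to 2 makes that path 14 days.
No other chain overtakes it, so the finish is 14 days.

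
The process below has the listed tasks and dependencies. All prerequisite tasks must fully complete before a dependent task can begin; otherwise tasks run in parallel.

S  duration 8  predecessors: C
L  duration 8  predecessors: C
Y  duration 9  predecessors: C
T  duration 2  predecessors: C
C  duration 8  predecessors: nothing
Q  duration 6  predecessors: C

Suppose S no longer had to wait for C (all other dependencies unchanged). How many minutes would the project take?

With the dependency in place, C→Y = 8+9 = 17 sets the finish at 17 minutes.
Without C→S, S's earliest start moves from 8 to 0.
After: C→Y = 8+9 = 17 → 17 minutes.

17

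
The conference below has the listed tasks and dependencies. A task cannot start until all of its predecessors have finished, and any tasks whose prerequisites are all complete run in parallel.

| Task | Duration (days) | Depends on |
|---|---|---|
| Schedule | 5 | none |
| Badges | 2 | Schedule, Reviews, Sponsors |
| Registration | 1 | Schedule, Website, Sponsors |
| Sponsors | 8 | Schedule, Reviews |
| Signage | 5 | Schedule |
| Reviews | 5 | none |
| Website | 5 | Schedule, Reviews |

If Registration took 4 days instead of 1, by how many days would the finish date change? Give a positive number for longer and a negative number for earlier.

The binding path is Reviews→Sponsors→Badges = 5+8+2 = 15; finish at 15 days.
The longest path through Registration is only 14 days, so Registration has float 1.
Now Reviews→Sponsors→Registration = 5+8+4 = 17 is longest, so the finish becomes 17 days.
Change in finish: 17 − 15 = +2 days.

2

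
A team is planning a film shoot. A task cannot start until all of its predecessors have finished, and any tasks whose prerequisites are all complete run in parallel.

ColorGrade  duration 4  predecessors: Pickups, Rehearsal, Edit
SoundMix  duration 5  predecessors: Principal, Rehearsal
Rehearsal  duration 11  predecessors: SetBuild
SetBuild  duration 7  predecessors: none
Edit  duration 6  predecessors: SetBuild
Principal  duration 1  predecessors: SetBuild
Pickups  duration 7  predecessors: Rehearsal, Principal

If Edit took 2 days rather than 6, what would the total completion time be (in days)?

29

Baseline: SetBuild→Rehearsal→Pickups→ColorGrade = 7+11+7+4 = 29 → 29 days.
Edit is off the critical path — its longest chain is 17 days, giving 12 of slack.
No other chain overtakes it, so the finish is 29 days.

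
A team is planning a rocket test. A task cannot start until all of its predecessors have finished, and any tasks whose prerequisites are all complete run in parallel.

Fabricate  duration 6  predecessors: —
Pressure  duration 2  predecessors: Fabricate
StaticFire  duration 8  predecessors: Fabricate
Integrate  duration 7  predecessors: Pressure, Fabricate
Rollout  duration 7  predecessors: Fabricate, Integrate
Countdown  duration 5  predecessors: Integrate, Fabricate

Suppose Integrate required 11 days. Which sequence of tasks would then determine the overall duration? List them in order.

Fabricate, Pressure, Integrate, Rollout

As given, the longest chain is Fabricate→Pressure→Integrate→Rollout = 6+2+7+7 = 22, so the finish is 22 days.
Since Integrate is critical, the +4 change carries straight to that chain (now 26 days).
No other chain overtakes it, so the finish is 26 days.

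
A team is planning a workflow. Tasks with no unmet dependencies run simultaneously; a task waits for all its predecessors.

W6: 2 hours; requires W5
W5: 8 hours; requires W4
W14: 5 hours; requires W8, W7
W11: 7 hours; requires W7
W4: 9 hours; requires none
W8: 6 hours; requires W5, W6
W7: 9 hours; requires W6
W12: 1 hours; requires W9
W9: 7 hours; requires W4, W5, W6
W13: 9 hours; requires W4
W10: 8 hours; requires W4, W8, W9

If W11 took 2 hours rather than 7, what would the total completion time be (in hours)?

34

Actual critical path: W4→W5→W6→W7→W11 = 9+8+2+9+7 = 35 ⇒ 35 hours.
Since W11 is critical, the -5 change carries straight to that chain (now 30 hours).
Now W4→W5→W6→W9→W10 = 9+8+2+7+8 = 34 is longest, so the finish becomes 34 hours.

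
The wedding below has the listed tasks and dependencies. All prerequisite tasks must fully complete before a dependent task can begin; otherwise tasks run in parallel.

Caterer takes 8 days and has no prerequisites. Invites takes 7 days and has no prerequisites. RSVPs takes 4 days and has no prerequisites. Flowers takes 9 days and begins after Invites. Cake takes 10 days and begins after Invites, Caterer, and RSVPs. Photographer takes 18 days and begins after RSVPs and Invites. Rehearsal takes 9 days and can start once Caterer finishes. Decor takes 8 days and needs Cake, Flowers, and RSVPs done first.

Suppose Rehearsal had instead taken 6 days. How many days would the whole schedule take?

Actual critical path: Caterer→Cake→Decor = 8+10+8 = 26 ⇒ 26 days.
The longest path through Rehearsal is only 17 days, so Rehearsal has float 9.
The critical path is still Caterer→Cake→Decor; finish is now 26 days.

26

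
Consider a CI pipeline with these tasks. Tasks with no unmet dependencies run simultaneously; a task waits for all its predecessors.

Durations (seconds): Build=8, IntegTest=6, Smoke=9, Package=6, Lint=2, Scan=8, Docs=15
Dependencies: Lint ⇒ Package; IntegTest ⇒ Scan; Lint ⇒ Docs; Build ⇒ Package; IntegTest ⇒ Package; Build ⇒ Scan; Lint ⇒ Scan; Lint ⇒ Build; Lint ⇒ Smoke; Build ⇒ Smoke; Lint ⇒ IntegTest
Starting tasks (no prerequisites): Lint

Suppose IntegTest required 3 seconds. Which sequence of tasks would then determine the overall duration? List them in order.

Actual critical path: Lint→Build→Smoke = 2+8+9 = 19 ⇒ 19 seconds.
The longest path through IntegTest is only 16 seconds, so IntegTest has float 3.
The critical path is still Lint→Build→Smoke; finish is now 19 seconds.

Lint, Build, Smoke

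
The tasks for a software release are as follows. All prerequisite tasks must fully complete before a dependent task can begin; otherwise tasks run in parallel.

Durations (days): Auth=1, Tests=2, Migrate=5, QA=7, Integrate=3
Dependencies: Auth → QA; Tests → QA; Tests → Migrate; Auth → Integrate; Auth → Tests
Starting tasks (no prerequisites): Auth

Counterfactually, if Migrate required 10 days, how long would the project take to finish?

Actual critical path: Auth→Tests→QA = 1+2+7 = 10 ⇒ 10 days.
Migrate is off the critical path — its longest chain is 8 days, giving 2 of slack.
New critical path: Auth→Tests→Migrate = 1+2+10 = 13 ⇒ 13 days.

13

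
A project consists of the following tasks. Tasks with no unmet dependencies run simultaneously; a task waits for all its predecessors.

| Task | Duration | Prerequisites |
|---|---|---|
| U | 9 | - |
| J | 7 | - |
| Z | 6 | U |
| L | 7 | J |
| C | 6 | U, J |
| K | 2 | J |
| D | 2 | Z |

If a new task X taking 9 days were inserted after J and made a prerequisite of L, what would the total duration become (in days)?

23

Originally the schedule takes 17 days.
With X inserted, L now waits for max(J, X).
New critical path: J→X→L = 7+9+7 = 23 ⇒ 23 days.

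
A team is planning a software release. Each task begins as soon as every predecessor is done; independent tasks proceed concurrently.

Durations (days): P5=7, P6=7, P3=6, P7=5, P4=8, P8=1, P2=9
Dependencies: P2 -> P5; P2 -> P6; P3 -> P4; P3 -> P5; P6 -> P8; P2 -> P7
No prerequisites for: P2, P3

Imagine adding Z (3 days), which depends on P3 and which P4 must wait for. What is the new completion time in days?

Originally the job takes 17 days.
With Z inserted, P4 now waits for max(P3, Z).
New critical path: P2→P6→P8 = 9+7+1 = 17 ⇒ 17 days.

17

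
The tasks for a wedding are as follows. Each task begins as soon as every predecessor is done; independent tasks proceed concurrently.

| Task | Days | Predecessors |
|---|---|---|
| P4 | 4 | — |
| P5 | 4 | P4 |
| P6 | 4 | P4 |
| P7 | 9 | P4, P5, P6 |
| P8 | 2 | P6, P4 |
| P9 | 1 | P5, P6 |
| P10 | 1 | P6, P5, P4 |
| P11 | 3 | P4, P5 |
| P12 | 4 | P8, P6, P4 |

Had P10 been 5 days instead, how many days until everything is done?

17

As given, the longest chain is P4→P5→P7 = 4+4+9 = 17, so the finish is 17 days.
P10 is off the critical path — its longest chain is 9 days, giving 8 of slack.
That remains the longest chain; total 17 days.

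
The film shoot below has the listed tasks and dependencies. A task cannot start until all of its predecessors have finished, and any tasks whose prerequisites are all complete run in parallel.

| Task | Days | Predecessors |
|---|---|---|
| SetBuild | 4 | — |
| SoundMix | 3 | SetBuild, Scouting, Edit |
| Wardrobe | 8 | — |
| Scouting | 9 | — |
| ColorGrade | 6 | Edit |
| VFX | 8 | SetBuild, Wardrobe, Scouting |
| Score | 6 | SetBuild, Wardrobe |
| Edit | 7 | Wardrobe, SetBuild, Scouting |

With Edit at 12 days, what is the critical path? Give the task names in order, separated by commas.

As given, the longest chain is Scouting→Edit→ColorGrade = 9+7+6 = 22, so the finish is 22 days.
Since Edit is critical, the +5 change carries straight to that chain (now 27 days).
That remains the longest chain; total 27 days.

Scouting, Edit, ColorGrade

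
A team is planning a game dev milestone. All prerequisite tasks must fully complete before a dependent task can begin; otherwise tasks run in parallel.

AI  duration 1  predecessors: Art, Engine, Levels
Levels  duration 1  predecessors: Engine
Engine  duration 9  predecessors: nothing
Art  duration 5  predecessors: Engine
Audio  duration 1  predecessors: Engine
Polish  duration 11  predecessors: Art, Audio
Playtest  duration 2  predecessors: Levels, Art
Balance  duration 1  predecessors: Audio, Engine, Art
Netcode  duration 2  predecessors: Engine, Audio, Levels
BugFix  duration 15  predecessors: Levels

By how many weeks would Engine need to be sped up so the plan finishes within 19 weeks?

Current finish: 25 weeks; target: 19.
Engine is on every critical path, so each week cut from Engine cuts the finish by one (this holds down to a finish of 17).
Need 25 − 19 = 6 weeks off Engine → Engine becomes 3 weeks, finish becomes 19.

6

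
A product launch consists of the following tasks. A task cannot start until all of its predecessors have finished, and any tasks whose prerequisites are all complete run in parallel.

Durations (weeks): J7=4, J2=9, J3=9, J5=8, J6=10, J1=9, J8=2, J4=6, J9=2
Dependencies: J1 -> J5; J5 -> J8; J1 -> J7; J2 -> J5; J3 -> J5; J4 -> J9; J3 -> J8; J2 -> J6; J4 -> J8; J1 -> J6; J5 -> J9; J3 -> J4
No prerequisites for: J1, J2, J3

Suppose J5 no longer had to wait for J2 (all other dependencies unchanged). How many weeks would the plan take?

Before: longest chain J1→J5→J8 = 9+8+2 = 19, finish 19.
Dropping J2→J5 doesn't change J5's earliest start (9); another predecessor still binds.
The longest chain is now J1→J5→J8 = 9+8+2 = 19, so the plan takes 19 weeks.

19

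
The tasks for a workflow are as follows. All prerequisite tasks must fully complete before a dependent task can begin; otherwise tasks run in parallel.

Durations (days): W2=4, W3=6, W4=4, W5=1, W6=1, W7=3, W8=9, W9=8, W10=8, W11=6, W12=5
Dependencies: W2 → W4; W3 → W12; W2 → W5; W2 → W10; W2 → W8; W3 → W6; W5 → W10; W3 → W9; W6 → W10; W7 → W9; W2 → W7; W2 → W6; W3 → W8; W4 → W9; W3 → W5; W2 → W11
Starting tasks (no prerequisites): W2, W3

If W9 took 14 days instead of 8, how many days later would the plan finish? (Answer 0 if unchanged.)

6

As given, the longest chain is W2→W4→W9 = 4+4+8 = 16, so the finish is 16 days.
Since W9 is critical, the +6 change carries straight to that chain (now 22 days).
No other chain overtakes it, so the finish is 22 days.
Change in finish: 22 − 16 = +6 days.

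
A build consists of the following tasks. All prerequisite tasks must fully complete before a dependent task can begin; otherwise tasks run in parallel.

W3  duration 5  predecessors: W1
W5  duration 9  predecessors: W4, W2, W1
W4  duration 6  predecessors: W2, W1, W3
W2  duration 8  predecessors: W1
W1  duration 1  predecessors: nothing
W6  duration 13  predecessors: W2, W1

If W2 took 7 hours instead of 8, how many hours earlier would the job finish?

1

Actual critical path: W1→W2→W4→W5 = 1+8+6+9 = 24 ⇒ 24 hours.
Since W2 is critical, the -1 change carries straight to that chain (now 23 hours).
The critical path is still W1→W2→W4→W5; finish is now 23 hours.
Change in finish: 23 − 24 = -1 hours.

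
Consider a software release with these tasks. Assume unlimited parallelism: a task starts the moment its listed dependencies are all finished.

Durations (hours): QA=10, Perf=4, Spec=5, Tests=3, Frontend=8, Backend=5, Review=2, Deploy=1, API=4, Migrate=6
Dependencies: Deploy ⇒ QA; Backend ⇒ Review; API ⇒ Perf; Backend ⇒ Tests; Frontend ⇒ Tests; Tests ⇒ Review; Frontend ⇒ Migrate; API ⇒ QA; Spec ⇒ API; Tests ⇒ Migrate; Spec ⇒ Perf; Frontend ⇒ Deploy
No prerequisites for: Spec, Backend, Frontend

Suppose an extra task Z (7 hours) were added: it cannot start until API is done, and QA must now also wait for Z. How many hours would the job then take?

26

Originally the job takes 19 hours.
With Z inserted, QA now waits for max(Deploy, API, Z).
New critical path: Spec→API→Z→QA = 5+4+7+10 = 26 ⇒ 26 hours.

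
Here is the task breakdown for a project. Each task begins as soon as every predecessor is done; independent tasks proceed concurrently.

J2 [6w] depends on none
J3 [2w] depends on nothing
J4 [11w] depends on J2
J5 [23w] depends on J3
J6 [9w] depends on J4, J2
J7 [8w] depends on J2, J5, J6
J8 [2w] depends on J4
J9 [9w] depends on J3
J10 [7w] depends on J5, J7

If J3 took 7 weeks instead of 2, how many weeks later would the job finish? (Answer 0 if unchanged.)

Critical path before the change: J2→J4→J6→J7→J10 = 6+11+9+8+7 = 41 giving 41 weeks.
J3 is off the critical path — its longest chain is 40 weeks, giving 1 of slack.
The binding chain switches to J3→J5→J7→J10 = 7+23+8+7 = 45; finish 45 weeks.
Change in finish: 45 − 41 = +4 weeks.

4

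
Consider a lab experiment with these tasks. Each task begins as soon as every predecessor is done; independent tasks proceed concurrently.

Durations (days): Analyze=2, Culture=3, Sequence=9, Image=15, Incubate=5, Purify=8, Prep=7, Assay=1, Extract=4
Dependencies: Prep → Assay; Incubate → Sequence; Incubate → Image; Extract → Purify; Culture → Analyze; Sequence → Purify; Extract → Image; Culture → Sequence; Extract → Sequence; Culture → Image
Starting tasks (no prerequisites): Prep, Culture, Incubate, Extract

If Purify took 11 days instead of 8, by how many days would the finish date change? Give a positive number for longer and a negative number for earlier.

The binding path is Incubate→Sequence→Purify = 5+9+8 = 22; finish at 22 days.
Purify lies on that path, so at 11 days the path becomes 25 days.
No other chain overtakes it, so the finish is 25 days.
Change in finish: 25 − 22 = +3 days.

3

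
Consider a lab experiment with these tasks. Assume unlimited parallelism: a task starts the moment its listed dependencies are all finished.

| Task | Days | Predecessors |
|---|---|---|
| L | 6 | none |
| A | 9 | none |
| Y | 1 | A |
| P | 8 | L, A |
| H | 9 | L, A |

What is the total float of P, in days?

Critical path: A→H = 9+9 = 18, so the finish is 18 days.
P finishes as early as 17 and must finish by 18.
Slack of P = 10 − 9 = 1 day.

1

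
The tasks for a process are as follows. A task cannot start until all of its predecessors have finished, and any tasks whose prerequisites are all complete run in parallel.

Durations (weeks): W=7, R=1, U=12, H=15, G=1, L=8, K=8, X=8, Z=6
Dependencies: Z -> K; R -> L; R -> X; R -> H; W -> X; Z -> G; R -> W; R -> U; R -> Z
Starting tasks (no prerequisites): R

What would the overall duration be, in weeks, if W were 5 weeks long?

Critical path before the change: R→W→X = 1+7+8 = 16 giving 16 weeks.
W lies on that path, so at 5 weeks the path becomes 14 weeks.
The binding chain switches to R→H = 1+15 = 16; finish 16 weeks.

16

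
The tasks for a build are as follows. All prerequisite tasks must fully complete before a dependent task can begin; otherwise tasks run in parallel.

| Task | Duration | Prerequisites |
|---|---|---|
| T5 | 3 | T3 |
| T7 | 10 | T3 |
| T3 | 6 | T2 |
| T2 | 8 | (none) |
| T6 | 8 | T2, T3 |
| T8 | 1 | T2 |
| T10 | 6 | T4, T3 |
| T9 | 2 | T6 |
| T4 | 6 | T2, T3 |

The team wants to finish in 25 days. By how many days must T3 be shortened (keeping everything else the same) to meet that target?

1

Current finish: 26 days; target: 25.
T3 is on every critical path, so each day cut from T3 cuts the finish by one (this holds down to a finish of 21).
Need 26 − 25 = 1 day off T3 → T3 becomes 5 days, finish becomes 25.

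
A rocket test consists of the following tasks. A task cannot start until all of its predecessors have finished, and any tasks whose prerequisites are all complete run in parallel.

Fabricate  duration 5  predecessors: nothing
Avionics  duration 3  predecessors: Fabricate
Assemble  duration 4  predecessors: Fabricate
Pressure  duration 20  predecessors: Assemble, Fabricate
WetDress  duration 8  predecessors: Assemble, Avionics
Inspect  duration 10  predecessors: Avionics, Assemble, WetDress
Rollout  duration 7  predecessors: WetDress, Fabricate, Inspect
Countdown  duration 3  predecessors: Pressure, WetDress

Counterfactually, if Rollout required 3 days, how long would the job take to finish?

Baseline: Fabricate→Assemble→WetDress→Inspect→Rollout = 5+4+8+10+7 = 34 → 34 days.
Rollout lies on that path, so at 3 days the path becomes 30 days.
Now Fabricate→Assemble→Pressure→Countdown = 5+4+20+3 = 32 is longest, so the finish becomes 32 days.

32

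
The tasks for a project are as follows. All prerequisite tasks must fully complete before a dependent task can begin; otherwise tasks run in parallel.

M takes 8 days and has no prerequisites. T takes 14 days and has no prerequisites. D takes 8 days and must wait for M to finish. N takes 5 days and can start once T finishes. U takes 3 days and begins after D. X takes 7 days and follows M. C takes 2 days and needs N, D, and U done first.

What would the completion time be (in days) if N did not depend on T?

Original critical path: M→D→U→C = 8+8+3+2 = 21 ⇒ 21 days.
Without T→N, N's earliest start moves from 14 to 0.
New critical path: M→D→U→C = 8+8+3+2 = 21 ⇒ 21 days.

21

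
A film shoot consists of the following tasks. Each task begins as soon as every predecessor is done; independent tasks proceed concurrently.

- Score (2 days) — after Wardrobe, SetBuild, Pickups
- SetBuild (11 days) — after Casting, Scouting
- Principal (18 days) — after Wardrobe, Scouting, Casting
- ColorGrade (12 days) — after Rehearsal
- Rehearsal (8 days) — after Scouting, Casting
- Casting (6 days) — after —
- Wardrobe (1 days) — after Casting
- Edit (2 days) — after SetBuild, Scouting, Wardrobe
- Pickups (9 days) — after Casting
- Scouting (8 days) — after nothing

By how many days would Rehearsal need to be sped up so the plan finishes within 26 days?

Current finish: 28 days; target: 26.
Rehearsal is on every critical path, so each day cut from Rehearsal cuts the finish by one (this holds down to a finish of 26).
Need 28 − 26 = 2 days off Rehearsal → Rehearsal becomes 6 days, finish becomes 26.

2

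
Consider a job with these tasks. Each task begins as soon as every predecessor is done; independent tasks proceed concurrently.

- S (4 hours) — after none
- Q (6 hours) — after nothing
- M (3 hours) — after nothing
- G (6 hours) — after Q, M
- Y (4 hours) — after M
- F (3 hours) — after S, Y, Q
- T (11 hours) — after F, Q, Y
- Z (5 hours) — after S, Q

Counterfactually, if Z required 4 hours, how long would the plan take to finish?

Baseline: M→Y→F→T = 3+4+3+11 = 21 → 21 hours.
The longest path through Z is only 11 hours, so Z has float 10.
No other chain overtakes it, so the finish is 21 hours.

21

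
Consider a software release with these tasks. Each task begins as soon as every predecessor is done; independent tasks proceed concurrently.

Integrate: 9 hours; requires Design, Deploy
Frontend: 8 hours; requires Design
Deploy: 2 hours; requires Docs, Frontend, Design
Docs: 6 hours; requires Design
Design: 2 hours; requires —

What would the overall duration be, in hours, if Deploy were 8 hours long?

27

Baseline: Design→Frontend→Deploy→Integrate = 2+8+2+9 = 21 → 21 hours.
Deploy is on the critical path; changing it to 8 makes that path 27 hours.
No other chain overtakes it, so the finish is 27 hours.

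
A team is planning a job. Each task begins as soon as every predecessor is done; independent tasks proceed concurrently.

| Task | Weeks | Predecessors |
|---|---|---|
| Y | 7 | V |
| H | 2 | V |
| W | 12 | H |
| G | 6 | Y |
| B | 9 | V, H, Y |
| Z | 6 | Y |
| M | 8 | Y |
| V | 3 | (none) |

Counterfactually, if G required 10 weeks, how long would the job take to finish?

20

Baseline: V→Y→B = 3+7+9 = 19 → 19 weeks.
G is off the critical path — its longest chain is 16 weeks, giving 3 of slack.
Now V→Y→G = 3+7+10 = 20 is longest, so the finish becomes 20 weeks.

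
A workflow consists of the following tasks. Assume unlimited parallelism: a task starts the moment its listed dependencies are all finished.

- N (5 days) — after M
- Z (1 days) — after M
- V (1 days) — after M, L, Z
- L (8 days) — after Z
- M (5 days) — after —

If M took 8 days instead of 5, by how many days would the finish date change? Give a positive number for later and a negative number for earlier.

3

Actual critical path: M→Z→L→V = 5+1+8+1 = 15 ⇒ 15 days.
Since M is critical, the +3 change carries straight to that chain (now 18 days).
No other chain overtakes it, so the finish is 18 days.
Change in finish: 18 − 15 = +3 days.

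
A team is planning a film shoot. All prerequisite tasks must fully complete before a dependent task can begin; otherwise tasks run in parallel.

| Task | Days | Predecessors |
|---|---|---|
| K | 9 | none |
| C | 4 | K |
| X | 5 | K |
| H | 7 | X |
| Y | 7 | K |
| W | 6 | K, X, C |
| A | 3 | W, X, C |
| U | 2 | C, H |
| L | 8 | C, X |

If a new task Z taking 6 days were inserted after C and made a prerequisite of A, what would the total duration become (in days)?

23

Originally the job takes 23 days.
With Z inserted, A now waits for max(W, X, C, Z).
New critical path: K→X→H→U = 9+5+7+2 = 23 ⇒ 23 days.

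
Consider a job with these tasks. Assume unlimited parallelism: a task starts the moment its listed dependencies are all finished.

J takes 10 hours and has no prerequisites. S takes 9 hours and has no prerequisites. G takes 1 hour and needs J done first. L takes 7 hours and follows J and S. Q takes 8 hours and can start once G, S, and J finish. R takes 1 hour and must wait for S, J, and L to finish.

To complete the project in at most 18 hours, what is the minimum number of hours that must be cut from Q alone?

1

Current finish: 19 hours; target: 18.
Q is on every critical path, so each hour cut from Q cuts the finish by one (this holds down to a finish of 18).
Need 19 − 18 = 1 hour off Q → Q becomes 7 hours, finish becomes 18.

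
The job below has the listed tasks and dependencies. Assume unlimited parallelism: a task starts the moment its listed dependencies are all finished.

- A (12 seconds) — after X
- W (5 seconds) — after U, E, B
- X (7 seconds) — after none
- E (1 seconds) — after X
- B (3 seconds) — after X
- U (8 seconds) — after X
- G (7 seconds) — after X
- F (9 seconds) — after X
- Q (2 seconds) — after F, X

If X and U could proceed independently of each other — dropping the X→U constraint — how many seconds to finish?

19

Before: longest chain X→U→W = 7+8+5 = 20, finish 20.
Without X→U, U's earliest start moves from 7 to 0.
The longest chain is now X→A = 7+12 = 19, so the job takes 19 seconds.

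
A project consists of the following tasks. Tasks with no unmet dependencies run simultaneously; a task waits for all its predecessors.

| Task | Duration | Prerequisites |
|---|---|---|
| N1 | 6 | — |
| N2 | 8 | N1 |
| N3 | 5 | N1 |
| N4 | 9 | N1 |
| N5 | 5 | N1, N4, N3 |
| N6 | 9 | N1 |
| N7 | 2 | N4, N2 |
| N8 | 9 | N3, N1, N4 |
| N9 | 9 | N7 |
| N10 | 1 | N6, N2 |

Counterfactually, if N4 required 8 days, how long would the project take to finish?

The binding path is N1→N4→N7→N9 = 6+9+2+9 = 26; finish at 26 days.
N4 is on the critical path; changing it to 8 makes that path 25 days.
New critical path: N1→N2→N7→N9 = 6+8+2+9 = 25 ⇒ 25 days.

25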